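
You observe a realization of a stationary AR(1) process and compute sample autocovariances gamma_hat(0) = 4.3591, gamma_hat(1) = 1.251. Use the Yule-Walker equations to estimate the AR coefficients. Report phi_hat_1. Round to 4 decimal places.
\hat\phi_{1} = 0.2870

The Yule-Walker equations for an AR(p) process read, in matrix form,
  Gamma_p phi = r_p,   with   (Gamma_p)_{ij} = gamma(|i - j|),
                       (r_p)_i = gamma(i),   i,j = 1..p.
Substitute the sample gammas (Toeplitz matrix and right-hand side of size 1):
  Gamma_p = [[4.3591]]
  r_p     = [1.251]
With p = 1 this is the single equation gamma(0) phi_1 = gamma(1):
  phi_hat_1 = gamma(1) / gamma(0) = 1.251 / 4.3591 = 0.2870.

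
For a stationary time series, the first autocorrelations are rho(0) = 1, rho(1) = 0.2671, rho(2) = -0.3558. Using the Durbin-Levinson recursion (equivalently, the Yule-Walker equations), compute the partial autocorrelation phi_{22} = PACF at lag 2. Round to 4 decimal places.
\phi_{22} = -0.4600

The PACF at lag k is phi_{kk}, the last component of the solution
to the Yule-Walker system G_k phi = r_k where
  (G_k)_{ij} = rho(|i - j|), (r_k)_i = rho(i), i,j = 1..k.
Equivalently, Durbin-Levinson gives phi_{kk} iteratively:
  phi_{11} = rho(1)
  phi_{kk} = [rho(k) - sum_{j=1..k-1} phi_{k-1,j} rho(k-j)]
            / [1 - sum_{j=1..k-1} phi_{k-1,j} rho(j)],
  phi_{k,j} = phi_{k-1,j} - phi_{kk} phi_{k-1,k-j},  j = 1..k-1.
Step k = 1:
  phi_11 = rho(1) = 0.2671.
Step k = 2:
  phi_22 = [rho(2) - phi_11 rho(1)] / [1 - phi_11 rho(1)] = [-0.3558 - (0.2671)(0.2671)] / [1 - (0.2671)(0.2671)]
         = -0.42714241 / 0.92865759 = -0.46.
Therefore phi_{22} = -0.4600.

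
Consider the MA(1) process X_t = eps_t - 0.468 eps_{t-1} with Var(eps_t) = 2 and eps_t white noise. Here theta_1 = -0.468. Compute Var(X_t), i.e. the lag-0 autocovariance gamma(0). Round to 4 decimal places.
\gamma(0) = 2.4380

For an MA(q) process X_t = eps_t + sum_i theta_i eps_{t-i} with
Var(eps_t) = sigma^2, the variance is
  gamma(0) = sigma^2 * (1 + sum_i theta_i^2).
  sum_i theta_i^2 = (-0.468)^2 = 0.219024.
  gamma(0) = 2 * (1 + 0.219024) = 2 * 1.219024 = 2.438048, which rounds to 2.4380.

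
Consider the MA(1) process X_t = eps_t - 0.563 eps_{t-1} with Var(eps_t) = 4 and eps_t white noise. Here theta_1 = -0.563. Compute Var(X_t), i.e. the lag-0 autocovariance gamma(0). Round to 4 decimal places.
\gamma(0) = 5.2679

For an MA(q) process X_t = eps_t + sum_i theta_i eps_{t-i} with
Var(eps_t) = sigma^2, the variance is
  gamma(0) = sigma^2 * (1 + sum_i theta_i^2).
  sum_i theta_i^2 = (-0.563)^2 = 0.316969.
  gamma(0) = 4 * (1 + 0.316969) = 4 * 1.316969 = 5.267876, which rounds to 5.2679.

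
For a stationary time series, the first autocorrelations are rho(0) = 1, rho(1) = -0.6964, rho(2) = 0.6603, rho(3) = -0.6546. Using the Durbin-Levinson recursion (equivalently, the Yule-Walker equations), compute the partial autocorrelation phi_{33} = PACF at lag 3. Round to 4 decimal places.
\phi_{33} = -0.2509

The PACF at lag k is phi_{kk}, the last component of the solution
to the Yule-Walker system G_k phi = r_k where
  (G_k)_{ij} = rho(|i - j|), (r_k)_i = rho(i), i,j = 1..k.
Equivalently, Durbin-Levinson gives phi_{kk} iteratively:
  phi_{11} = rho(1)
  phi_{kk} = [rho(k) - sum_{j=1..k-1} phi_{k-1,j} rho(k-j)]
            / [1 - sum_{j=1..k-1} phi_{k-1,j} rho(j)],
  phi_{k,j} = phi_{k-1,j} - phi_{kk} phi_{k-1,k-j},  j = 1..k-1.
Step k = 1:
  phi_11 = rho(1) = -0.6964.
Step k = 2:
  phi_22 = [rho(2) - phi_11 rho(1)] / [1 - phi_11 rho(1)] = [0.6603 - (-0.6964)(-0.6964)] / [1 - (-0.6964)(-0.6964)]
         = 0.17532704 / 0.51502704 = 0.340423.
  Update: phi_21 = phi_11 - phi_22 phi_11 = -0.6964 - (0.340423)(-0.6964) = -0.459329.
Step k = 3:
  phi_33 = [rho(3) - phi_21 rho(2) - phi_22 rho(1)] / [1 - phi_21 rho(1) - phi_22 rho(2)]
    numerator   = -0.6546 - (-0.459329)(0.6603) - (0.340423)(-0.6964) = -0.11423421
    denominator = 1 - (-0.459329)(-0.6964) - (0.340423)(0.6603) = 0.45534169
  phi_33 = -0.11423421 / 0.45534169 = -0.2509.
Therefore phi_{33} = -0.2509.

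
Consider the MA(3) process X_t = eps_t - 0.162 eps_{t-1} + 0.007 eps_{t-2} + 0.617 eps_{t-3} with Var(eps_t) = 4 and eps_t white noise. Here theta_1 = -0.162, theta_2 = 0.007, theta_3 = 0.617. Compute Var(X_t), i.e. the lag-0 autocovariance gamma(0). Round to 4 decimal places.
\gamma(0) = 5.6279

For an MA(q) process X_t = eps_t + sum_i theta_i eps_{t-i} with
Var(eps_t) = sigma^2, the variance is
  gamma(0) = sigma^2 * (1 + sum_i theta_i^2).
  sum_i theta_i^2 = (-0.162)^2 + (0.007)^2 + (0.617)^2 = 0.026244 + 0.000049 + 0.380689 = 0.406982.
  gamma(0) = 4 * (1 + 0.406982) = 4 * 1.406982 = 5.627928, which rounds to 5.6279.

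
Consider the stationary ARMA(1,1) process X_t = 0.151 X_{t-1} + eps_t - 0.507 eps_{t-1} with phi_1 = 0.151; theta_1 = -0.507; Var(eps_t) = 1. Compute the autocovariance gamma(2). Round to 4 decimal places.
\gamma(2) = -0.0508

Multiply the model equation by X_{t-k} and take expectations. With theta_0 = psi_0 = 1 and psi_j the MA(infinity) weights, this gives
  gamma(k) - sum_i phi_i gamma(k-i) = c_k,
  c_k = sigma^2 * sum_{j=k..q} theta_j psi_{j-k}   (c_k = 0 for k > q),
using gamma(-m) = gamma(m).
psi-weights needed (psi_j = theta_j + sum_i phi_i psi_{j-i}):
  psi_1 = theta_1 + phi_1 = -0.507 + (0.151) = -0.356
Right-hand sides:
  c_0 = sigma^2 (1 + theta_1 psi_1) = 1 * (1 + (-0.507)(-0.356)) = 1 * 1.180492 = 1.180492
  c_1 = sigma^2 theta_1 = 1 * (-0.507) = -0.507
  c_2 = 0
Equations for k = 0 and k = 1 (AR order 1):
  gamma(0) = phi_1 gamma(1) + c_0
  gamma(1) = phi_1 gamma(0) + c_1
Substituting the second into the first: gamma(0) (1 - phi_1^2) = c_0 + phi_1 c_1, so
  gamma(0) = (c_0 + phi_1 c_1) / (1 - phi_1^2) = (1.180492 + (0.151)(-0.507)) / (1 - (0.151)^2) = 1.103935 / 0.977199 = 1.129693.
  gamma(1) = phi_1 gamma(0) + c_1 = (0.151)(1.129693) + (-0.507) = -0.336416.
For k = 2 (> q): gamma(2) = phi_1 gamma(1) = (0.151)(-0.336416) = -0.050799.
Therefore gamma(2) = -0.0508 (to 4 decimal places).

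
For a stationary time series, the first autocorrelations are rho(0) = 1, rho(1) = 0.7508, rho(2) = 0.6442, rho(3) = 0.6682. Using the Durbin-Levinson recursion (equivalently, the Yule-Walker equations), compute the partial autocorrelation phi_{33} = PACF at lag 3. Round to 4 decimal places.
\phi_{33} = 0.3209

The PACF at lag k is phi_{kk}, the last component of the solution
to the Yule-Walker system G_k phi = r_k where
  (G_k)_{ij} = rho(|i - j|), (r_k)_i = rho(i), i,j = 1..k.
Equivalently, Durbin-Levinson gives phi_{kk} iteratively:
  phi_{11} = rho(1)
  phi_{kk} = [rho(k) - sum_{j=1..k-1} phi_{k-1,j} rho(k-j)]
            / [1 - sum_{j=1..k-1} phi_{k-1,j} rho(j)],
  phi_{k,j} = phi_{k-1,j} - phi_{kk} phi_{k-1,k-j},  j = 1..k-1.
Step k = 1:
  phi_11 = rho(1) = 0.7508.
Step k = 2:
  phi_22 = [rho(2) - phi_11 rho(1)] / [1 - phi_11 rho(1)] = [0.6442 - (0.7508)(0.7508)] / [1 - (0.7508)(0.7508)]
         = 0.08049936 / 0.43629936 = 0.184505.
  Update: phi_21 = phi_11 - phi_22 phi_11 = 0.7508 - (0.184505)(0.7508) = 0.612274.
Step k = 3:
  phi_33 = [rho(3) - phi_21 rho(2) - phi_22 rho(1)] / [1 - phi_21 rho(1) - phi_22 rho(2)]
    numerator   = 0.6682 - (0.612274)(0.6442) - (0.184505)(0.7508) = 0.135247
    denominator = 1 - (0.612274)(0.7508) - (0.184505)(0.6442) = 0.42144684
  phi_33 = 0.135247 / 0.42144684 = 0.3209.
Therefore phi_{33} = 0.3209.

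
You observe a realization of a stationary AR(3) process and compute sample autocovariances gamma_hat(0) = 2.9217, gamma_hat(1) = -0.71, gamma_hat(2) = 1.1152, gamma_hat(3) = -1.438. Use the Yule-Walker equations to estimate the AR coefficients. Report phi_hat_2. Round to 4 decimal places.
\hat\phi_{2} = 0.2760

The Yule-Walker equations for an AR(p) process read, in matrix form,
  Gamma_p phi = r_p,   with   (Gamma_p)_{ij} = gamma(|i - j|),
                       (r_p)_i = gamma(i),   i,j = 1..p.
Substitute the sample gammas (Toeplitz matrix and right-hand side of size 3):
  Gamma_p = [[2.9217, -0.71, 1.1152], [-0.71, 2.9217, -0.71], [1.1152, -0.71, 2.9217]]
  r_p     = [-0.71, 1.1152, -1.438]
Written out (R1..R3):
  (R1) 2.9217 phi_1 - 0.71 phi_2 + 1.1152 phi_3 = -0.71
  (R2) -0.71 phi_1 + 2.9217 phi_2 - 0.71 phi_3 = 1.1152
  (R3) 1.1152 phi_1 - 0.71 phi_2 + 2.9217 phi_3 = -1.438
Gaussian elimination:
  R2 <- R2 - (-0.71/2.9217) R1 = R2 - (-0.243009) R1:  2.749163 phi_2 - 0.438996 phi_3 = 0.942663
  R3 <- R3 - (1.1152/2.9217) R1 = R3 - (0.381696) R1:  -0.438996 phi_2 + 2.496033 phi_3 = -1.166996
  R3 <- R3 - (-0.438996/2.749163) R2 = R3 - (-0.159684) R2:  2.425933 phi_3 = -1.016468
Back-substitution:
  phi_hat_3 = -1.016468 / 2.425933 = -0.419001
  phi_hat_2 = (0.942663 - (-0.438996)(-0.419001)) / 2.749163 = 0.275983
  phi_hat_1 = (-0.71 - (-0.71)(0.275983) - (1.1152)(-0.419001)) / 2.9217 = -0.016012
So phi_hat = [-0.0160, 0.2760, -0.4190].
Therefore phi_hat_2 = 0.2760.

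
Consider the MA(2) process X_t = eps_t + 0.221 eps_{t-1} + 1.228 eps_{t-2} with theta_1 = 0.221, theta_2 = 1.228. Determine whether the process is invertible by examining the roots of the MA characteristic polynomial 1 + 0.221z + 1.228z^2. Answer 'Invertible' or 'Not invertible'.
\text{Not invertible}

The MA(q) characteristic polynomial is P(z) = 1 + 0.221z + 1.228z^2.
Invertibility requires all roots to lie outside the unit circle, i.e. |z| > 1 for every root.
Set 1 + (0.221) z + (1.228) z^2 = 0, i.e. a z^2 + b z + c = 0 with a = 1.228, b = 0.221, c = 1.
Discriminant D = b^2 - 4ac = (0.221)^2 - 4*(1.228)*1 = 0.048841 - (4.912) = -4.863159.
D < 0, so the roots are the complex-conjugate pair z = (-b +/- i sqrt(-D)) / (2a) = -0.09 +/- 0.8979i.
For a conjugate pair |z|^2 = z * conj(z) = (product of roots) = c/a = 1/(1.228) = 0.814332, so |z| = sqrt(0.814332) = 0.9024 for both roots.
Moduli of all roots: 0.9024, 0.9024.
All moduli strictly greater than 1? No.
Verdict: Not invertible.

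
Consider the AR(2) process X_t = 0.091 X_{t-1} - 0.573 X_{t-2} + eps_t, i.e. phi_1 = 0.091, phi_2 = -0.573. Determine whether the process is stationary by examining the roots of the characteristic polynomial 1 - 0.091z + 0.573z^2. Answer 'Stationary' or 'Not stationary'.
\text{Stationary}

The AR(p) characteristic polynomial is P(z) = 1 - 0.091z + 0.573z^2.
Stationarity requires all roots to lie outside the unit circle, i.e. |z| > 1 for every root.
Set 1 + (-0.091) z + (0.573) z^2 = 0, i.e. a z^2 + b z + c = 0 with a = 0.573, b = -0.091, c = 1.
Discriminant D = b^2 - 4ac = (-0.091)^2 - 4*(0.573)*1 = 0.008281 - (2.292) = -2.283719.
D < 0, so the roots are the complex-conjugate pair z = (-b +/- i sqrt(-D)) / (2a) = 0.0794 +/- 1.3187i.
For a conjugate pair |z|^2 = z * conj(z) = (product of roots) = c/a = 1/(0.573) = 1.745201, so |z| = sqrt(1.745201) = 1.3211 for both roots.
Moduli of all roots: 1.3211, 1.3211.
All moduli strictly greater than 1? Yes.
Verdict: Stationary.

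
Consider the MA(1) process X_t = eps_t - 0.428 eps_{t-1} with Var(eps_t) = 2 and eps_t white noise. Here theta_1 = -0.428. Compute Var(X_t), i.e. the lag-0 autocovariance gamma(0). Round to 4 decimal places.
\gamma(0) = 2.3664

For an MA(q) process X_t = eps_t + sum_i theta_i eps_{t-i} with
Var(eps_t) = sigma^2, the variance is
  gamma(0) = sigma^2 * (1 + sum_i theta_i^2).
  sum_i theta_i^2 = (-0.428)^2 = 0.183184.
  gamma(0) = 2 * (1 + 0.183184) = 2 * 1.183184 = 2.366368, which rounds to 2.3664.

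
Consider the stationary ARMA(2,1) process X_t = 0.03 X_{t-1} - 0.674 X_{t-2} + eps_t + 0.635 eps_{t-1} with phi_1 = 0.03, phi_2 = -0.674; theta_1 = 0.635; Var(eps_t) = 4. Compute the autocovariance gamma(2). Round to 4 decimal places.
\gamma(2) = -6.9958

Multiply the model equation by X_{t-k} and take expectations. With theta_0 = psi_0 = 1 and psi_j the MA(infinity) weights, this gives
  gamma(k) - sum_i phi_i gamma(k-i) = c_k,
  c_k = sigma^2 * sum_{j=k..q} theta_j psi_{j-k}   (c_k = 0 for k > q),
using gamma(-m) = gamma(m).
psi-weights needed (psi_j = theta_j + sum_i phi_i psi_{j-i}):
  psi_1 = theta_1 + phi_1 = 0.635 + (0.03) = 0.665
Right-hand sides:
  c_0 = sigma^2 (1 + theta_1 psi_1) = 4 * (1 + (0.635)(0.665)) = 4 * 1.422275 = 5.6891
  c_1 = sigma^2 theta_1 = 4 * (0.635) = 2.54
  c_2 = 0
Equations for k = 0, 1, 2 (AR order 2, c_2 = 0):
  (E0) gamma(0) = phi_1 gamma(1) + phi_2 gamma(2) + c_0
  (E1) gamma(1) = phi_1 gamma(0) + phi_2 gamma(1) + c_1
  (E2) gamma(2) = phi_1 gamma(1) + phi_2 gamma(0)
From (E1): gamma(1) = A gamma(0) + B with
  A = phi_1 / (1 - phi_2) = 0.03 / 1.674 = 0.017921,   B = c_1 / (1 - phi_2) = 2.54 / 1.674 = 1.517324.
Insert (E2) into (E0): gamma(0) (1 - phi_2^2) = phi_1 (1 + phi_2) gamma(1) + c_0.
  phi_1 (1 + phi_2) = (0.03)(0.326) = 0.00978,   1 - phi_2^2 = 0.545724.
Replace gamma(1) by A gamma(0) + B and collect gamma(0):
  gamma(0) [0.545724 - (0.00978)(0.017921)] = (0.00978)(1.517324) + 5.6891
  gamma(0) * 0.545549 = 5.703939
  gamma(0) = 5.703939 / 0.545549 = 10.455417.
  gamma(1) = A gamma(0) + B = (0.017921)(10.455417) + (1.517324) = 1.704697.
  gamma(2) = phi_1 gamma(1) + phi_2 gamma(0) = (0.03)(1.704697) + (-0.674)(10.455417) = -6.99581.
Therefore gamma(2) = -6.9958 (to 4 decimal places).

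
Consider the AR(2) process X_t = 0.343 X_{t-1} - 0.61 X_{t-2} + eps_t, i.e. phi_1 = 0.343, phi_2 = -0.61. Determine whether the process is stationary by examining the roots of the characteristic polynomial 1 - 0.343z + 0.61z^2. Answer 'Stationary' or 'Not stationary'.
\text{Stationary}

The AR(p) characteristic polynomial is P(z) = 1 - 0.343z + 0.61z^2.
Stationarity requires all roots to lie outside the unit circle, i.e. |z| > 1 for every root.
Set 1 + (-0.343) z + (0.61) z^2 = 0, i.e. a z^2 + b z + c = 0 with a = 0.61, b = -0.343, c = 1.
Discriminant D = b^2 - 4ac = (-0.343)^2 - 4*(0.61)*1 = 0.117649 - (2.44) = -2.322351.
D < 0, so the roots are the complex-conjugate pair z = (-b +/- i sqrt(-D)) / (2a) = 0.2811 +/- 1.2491i.
For a conjugate pair |z|^2 = z * conj(z) = (product of roots) = c/a = 1/(0.61) = 1.639344, so |z| = sqrt(1.639344) = 1.2804 for both roots.
Moduli of all roots: 1.2804, 1.2804.
All moduli strictly greater than 1? Yes.
Verdict: Stationary.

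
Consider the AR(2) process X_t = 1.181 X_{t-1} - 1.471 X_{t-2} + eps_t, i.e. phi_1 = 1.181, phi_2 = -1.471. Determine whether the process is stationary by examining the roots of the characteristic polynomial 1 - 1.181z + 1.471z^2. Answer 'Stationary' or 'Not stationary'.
\text{Not stationary}

The AR(p) characteristic polynomial is P(z) = 1 - 1.181z + 1.471z^2.
Stationarity requires all roots to lie outside the unit circle, i.e. |z| > 1 for every root.
Set 1 + (-1.181) z + (1.471) z^2 = 0, i.e. a z^2 + b z + c = 0 with a = 1.471, b = -1.181, c = 1.
Discriminant D = b^2 - 4ac = (-1.181)^2 - 4*(1.471)*1 = 1.394761 - (5.884) = -4.489239.
D < 0, so the roots are the complex-conjugate pair z = (-b +/- i sqrt(-D)) / (2a) = 0.4014 +/- 0.7202i.
For a conjugate pair |z|^2 = z * conj(z) = (product of roots) = c/a = 1/(1.471) = 0.67981, so |z| = sqrt(0.67981) = 0.8245 for both roots.
Moduli of all roots: 0.8245, 0.8245.
All moduli strictly greater than 1? No.
Verdict: Not stationary.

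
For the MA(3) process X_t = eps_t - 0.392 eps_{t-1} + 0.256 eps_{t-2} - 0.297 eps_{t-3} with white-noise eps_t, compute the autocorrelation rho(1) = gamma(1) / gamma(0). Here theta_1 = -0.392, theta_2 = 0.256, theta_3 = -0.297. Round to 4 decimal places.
\rho(1) = -0.4347

For an MA(q) process with theta_0 = 1, the autocovariance is
  gamma(k) = sigma^2 * sum_{i=0..q-k} theta_i * theta_{i+k},
and rho(k) = gamma(k) / gamma(0). Sigma^2 cancels.
  numerator   = (1)*(-0.392) + (-0.392)*(0.256) + (0.256)*(-0.297) = -0.568384.
  denominator = (1)^2 + (-0.392)^2 + (0.256)^2 + (-0.297)^2 = 1.307409.
  rho(1) = -0.568384 / 1.307409 = -0.4347.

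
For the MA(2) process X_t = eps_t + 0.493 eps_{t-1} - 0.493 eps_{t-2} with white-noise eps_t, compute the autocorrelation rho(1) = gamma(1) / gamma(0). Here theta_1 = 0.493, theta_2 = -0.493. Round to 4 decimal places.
\rho(1) = 0.1682

For an MA(q) process with theta_0 = 1, the autocovariance is
  gamma(k) = sigma^2 * sum_{i=0..q-k} theta_i * theta_{i+k},
and rho(k) = gamma(k) / gamma(0). Sigma^2 cancels.
  numerator   = (1)*(0.493) + (0.493)*(-0.493) = 0.249951.
  denominator = (1)^2 + (0.493)^2 + (-0.493)^2 = 1.486098.
  rho(1) = 0.249951 / 1.486098 = 0.1682.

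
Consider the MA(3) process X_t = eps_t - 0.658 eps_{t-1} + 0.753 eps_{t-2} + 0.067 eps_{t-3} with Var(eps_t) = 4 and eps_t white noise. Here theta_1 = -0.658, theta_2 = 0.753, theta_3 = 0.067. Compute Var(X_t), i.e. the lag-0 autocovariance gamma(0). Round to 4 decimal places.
\gamma(0) = 8.0178

For an MA(q) process X_t = eps_t + sum_i theta_i eps_{t-i} with
Var(eps_t) = sigma^2, the variance is
  gamma(0) = sigma^2 * (1 + sum_i theta_i^2).
  sum_i theta_i^2 = (-0.658)^2 + (0.753)^2 + (0.067)^2 = 0.432964 + 0.567009 + 0.004489 = 1.004462.
  gamma(0) = 4 * (1 + 1.004462) = 4 * 2.004462 = 8.017848, which rounds to 8.0178.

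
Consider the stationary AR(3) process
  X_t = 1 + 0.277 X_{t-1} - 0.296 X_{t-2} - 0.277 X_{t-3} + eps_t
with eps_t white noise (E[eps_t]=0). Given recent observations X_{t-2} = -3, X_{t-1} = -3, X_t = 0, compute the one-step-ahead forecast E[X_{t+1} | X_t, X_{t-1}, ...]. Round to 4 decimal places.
E[X_{t+1} \mid \mathcal F_t] = 2.7190

For an AR(p) model X_t = c + sum_i phi_i X_{t-i} + eps_t, the
one-step-ahead conditional mean is
  E[X_{t+1} | X_t, ...] = c + sum_i phi_i X_{t+1-i}.
Substitute known values:
  E[X_{t+1} | ...] = 1 + (0.277) * (0) + (-0.296) * (-3) + (-0.277) * (-3)
                   = 2.7190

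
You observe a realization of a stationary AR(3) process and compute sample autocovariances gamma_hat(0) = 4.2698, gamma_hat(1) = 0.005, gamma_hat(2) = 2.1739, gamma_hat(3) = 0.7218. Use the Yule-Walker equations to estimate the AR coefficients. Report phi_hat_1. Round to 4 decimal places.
\hat\phi_{1} = -0.1150

The Yule-Walker equations for an AR(p) process read, in matrix form,
  Gamma_p phi = r_p,   with   (Gamma_p)_{ij} = gamma(|i - j|),
                       (r_p)_i = gamma(i),   i,j = 1..p.
Substitute the sample gammas (Toeplitz matrix and right-hand side of size 3):
  Gamma_p = [[4.2698, 0.005, 2.1739], [0.005, 4.2698, 0.005], [2.1739, 0.005, 4.2698]]
  r_p     = [0.005, 2.1739, 0.7218]
Written out (R1..R3):
  (R1) 4.2698 phi_1 + 0.005 phi_2 + 2.1739 phi_3 = 0.005
  (R2) 0.005 phi_1 + 4.2698 phi_2 + 0.005 phi_3 = 2.1739
  (R3) 2.1739 phi_1 + 0.005 phi_2 + 4.2698 phi_3 = 0.7218
Gaussian elimination:
  R2 <- R2 - (0.005/4.2698) R1 = R2 - (0.001171) R1:  4.269794 phi_2 + 0.002454 phi_3 = 2.173894
  R3 <- R3 - (2.1739/4.2698) R1 = R3 - (0.509134) R1:  0.002454 phi_2 + 3.162994 phi_3 = 0.719254
  R3 <- R3 - (0.002454/4.269794) R2 = R3 - (0.000575) R2:  3.162992 phi_3 = 0.718005
Back-substitution:
  phi_hat_3 = 0.718005 / 3.162992 = 0.227002
  phi_hat_2 = (2.173894 - (0.002454)(0.227002)) / 4.269794 = 0.509003
  phi_hat_1 = (0.005 - (0.005)(0.509003) - (2.1739)(0.227002)) / 4.2698 = -0.114999
So phi_hat = [-0.1150, 0.5090, 0.2270].
Therefore phi_hat_1 = -0.1150.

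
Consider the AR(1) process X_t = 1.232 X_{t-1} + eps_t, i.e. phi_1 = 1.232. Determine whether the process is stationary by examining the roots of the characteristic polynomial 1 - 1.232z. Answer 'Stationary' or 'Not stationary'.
\text{Not stationary}

The AR(p) characteristic polynomial is P(z) = 1 - 1.232z.
Stationarity requires all roots to lie outside the unit circle, i.e. |z| > 1 for every root.
This is linear in z: 1 + (-1.232) z = 0  =>  z = -1/(-1.232) = 0.811688,  |z| = 0.811688.
Moduli of all roots: 0.8117.
All moduli strictly greater than 1? No.
Verdict: Not stationary.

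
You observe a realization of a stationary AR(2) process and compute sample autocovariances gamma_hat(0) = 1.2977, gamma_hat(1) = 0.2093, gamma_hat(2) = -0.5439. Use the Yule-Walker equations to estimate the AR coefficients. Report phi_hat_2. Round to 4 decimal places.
\hat\phi_{2} = -0.4570

The Yule-Walker equations for an AR(p) process read, in matrix form,
  Gamma_p phi = r_p,   with   (Gamma_p)_{ij} = gamma(|i - j|),
                       (r_p)_i = gamma(i),   i,j = 1..p.
Substitute the sample gammas (Toeplitz matrix and right-hand side of size 2):
  Gamma_p = [[1.2977, 0.2093], [0.2093, 1.2977]]
  r_p     = [0.2093, -0.5439]
Written out:
  1.2977 phi_1 + 0.2093 phi_2 = 0.2093
  0.2093 phi_1 + 1.2977 phi_2 = -0.5439
Solve by Cramer's rule:
  det = gamma(0)^2 - gamma(1)^2 = (1.2977)^2 - (0.2093)^2 = 1.68402529 - 0.04380649 = 1.6402188
  phi_hat_1 = [gamma(1) gamma(0) - gamma(1) gamma(2)] / det = [(0.2093)(1.2977) - (0.2093)(-0.5439)] / 1.6402188 = 0.38544688 / 1.6402188 = 0.235
  phi_hat_2 = [gamma(0) gamma(2) - gamma(1)^2] / det = [(1.2977)(-0.5439) - (0.2093)^2] / 1.6402188 = -0.74962552 / 1.6402188 = -0.457
So phi_hat = [0.2350, -0.4570].
Therefore phi_hat_2 = -0.4570.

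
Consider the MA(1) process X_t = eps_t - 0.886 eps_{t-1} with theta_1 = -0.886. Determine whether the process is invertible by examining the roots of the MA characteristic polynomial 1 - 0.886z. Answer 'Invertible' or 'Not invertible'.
\text{Invertible}

The MA(q) characteristic polynomial is P(z) = 1 - 0.886z.
Invertibility requires all roots to lie outside the unit circle, i.e. |z| > 1 for every root.
This is linear in z: 1 + (-0.886) z = 0  =>  z = -1/(-0.886) = 1.128668,  |z| = 1.128668.
Moduli of all roots: 1.1287.
All moduli strictly greater than 1? Yes.
Verdict: Invertible.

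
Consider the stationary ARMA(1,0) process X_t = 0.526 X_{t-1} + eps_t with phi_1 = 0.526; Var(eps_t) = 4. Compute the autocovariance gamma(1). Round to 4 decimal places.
\gamma(1) = 2.9088

Multiply the model equation by X_{t-k} and take expectations. With theta_0 = psi_0 = 1 and psi_j the MA(infinity) weights, this gives
  gamma(k) - sum_i phi_i gamma(k-i) = c_k,
  c_k = sigma^2 * sum_{j=k..q} theta_j psi_{j-k}   (c_k = 0 for k > q),
using gamma(-m) = gamma(m).
Pure AR (q = 0): c_0 = sigma^2 = 4, c_k = 0 for k >= 1.
Equations for k = 0 and k = 1 (AR order 1):
  gamma(0) = phi_1 gamma(1) + c_0
  gamma(1) = phi_1 gamma(0) + c_1
Substituting the second into the first: gamma(0) (1 - phi_1^2) = c_0 + phi_1 c_1, so
  gamma(0) = c_0 / (1 - phi_1^2) = 4 / (1 - (0.526)^2) = 4 / 0.723324 = 5.530025.
  gamma(1) = phi_1 gamma(0) = (0.526)(5.530025) = 2.908793.
Therefore gamma(1) = 2.9088 (to 4 decimal places).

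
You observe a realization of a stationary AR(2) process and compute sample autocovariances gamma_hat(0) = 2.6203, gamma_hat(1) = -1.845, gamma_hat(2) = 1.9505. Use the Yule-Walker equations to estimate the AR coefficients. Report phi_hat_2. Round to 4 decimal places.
\hat\phi_{2} = 0.4930

The Yule-Walker equations for an AR(p) process read, in matrix form,
  Gamma_p phi = r_p,   with   (Gamma_p)_{ij} = gamma(|i - j|),
                       (r_p)_i = gamma(i),   i,j = 1..p.
Substitute the sample gammas (Toeplitz matrix and right-hand side of size 2):
  Gamma_p = [[2.6203, -1.845], [-1.845, 2.6203]]
  r_p     = [-1.845, 1.9505]
Written out:
  2.6203 phi_1 - 1.845 phi_2 = -1.845
  -1.845 phi_1 + 2.6203 phi_2 = 1.9505
Solve by Cramer's rule:
  det = gamma(0)^2 - gamma(1)^2 = (2.6203)^2 - (-1.845)^2 = 6.86597209 - 3.404025 = 3.46194709
  phi_hat_1 = [gamma(1) gamma(0) - gamma(1) gamma(2)] / det = [(-1.845)(2.6203) - (-1.845)(1.9505)] / 3.46194709 = -1.235781 / 3.46194709 = -0.357
  phi_hat_2 = [gamma(0) gamma(2) - gamma(1)^2] / det = [(2.6203)(1.9505) - (-1.845)^2] / 3.46194709 = 1.70687015 / 3.46194709 = 0.493
So phi_hat = [-0.3570, 0.4930].
Therefore phi_hat_2 = 0.4930.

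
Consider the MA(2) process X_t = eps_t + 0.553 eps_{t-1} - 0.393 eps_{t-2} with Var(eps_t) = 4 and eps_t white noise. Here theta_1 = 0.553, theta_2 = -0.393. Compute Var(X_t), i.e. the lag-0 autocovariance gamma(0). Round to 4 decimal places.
\gamma(0) = 5.8410

For an MA(q) process X_t = eps_t + sum_i theta_i eps_{t-i} with
Var(eps_t) = sigma^2, the variance is
  gamma(0) = sigma^2 * (1 + sum_i theta_i^2).
  sum_i theta_i^2 = (0.553)^2 + (-0.393)^2 = 0.305809 + 0.154449 = 0.460258.
  gamma(0) = 4 * (1 + 0.460258) = 4 * 1.460258 = 5.841032, which rounds to 5.8410.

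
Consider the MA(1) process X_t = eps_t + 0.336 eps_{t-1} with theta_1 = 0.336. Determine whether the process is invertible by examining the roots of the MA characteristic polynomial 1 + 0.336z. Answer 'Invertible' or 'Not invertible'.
\text{Invertible}

The MA(q) characteristic polynomial is P(z) = 1 + 0.336z.
Invertibility requires all roots to lie outside the unit circle, i.e. |z| > 1 for every root.
This is linear in z: 1 + (0.336) z = 0  =>  z = -1/(0.336) = -2.97619,  |z| = 2.97619.
Moduli of all roots: 2.9762.
All moduli strictly greater than 1? Yes.
Verdict: Invertible.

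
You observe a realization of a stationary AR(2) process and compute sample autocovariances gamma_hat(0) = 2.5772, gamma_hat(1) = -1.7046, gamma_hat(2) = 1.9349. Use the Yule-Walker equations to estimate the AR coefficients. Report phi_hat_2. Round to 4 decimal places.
\hat\phi_{2} = 0.5570

The Yule-Walker equations for an AR(p) process read, in matrix form,
  Gamma_p phi = r_p,   with   (Gamma_p)_{ij} = gamma(|i - j|),
                       (r_p)_i = gamma(i),   i,j = 1..p.
Substitute the sample gammas (Toeplitz matrix and right-hand side of size 2):
  Gamma_p = [[2.5772, -1.7046], [-1.7046, 2.5772]]
  r_p     = [-1.7046, 1.9349]
Written out:
  2.5772 phi_1 - 1.7046 phi_2 = -1.7046
  -1.7046 phi_1 + 2.5772 phi_2 = 1.9349
Solve by Cramer's rule:
  det = gamma(0)^2 - gamma(1)^2 = (2.5772)^2 - (-1.7046)^2 = 6.64195984 - 2.90566116 = 3.73629868
  phi_hat_1 = [gamma(1) gamma(0) - gamma(1) gamma(2)] / det = [(-1.7046)(2.5772) - (-1.7046)(1.9349)] / 3.73629868 = -1.09486458 / 3.73629868 = -0.293
  phi_hat_2 = [gamma(0) gamma(2) - gamma(1)^2] / det = [(2.5772)(1.9349) - (-1.7046)^2] / 3.73629868 = 2.08096312 / 3.73629868 = 0.557
So phi_hat = [-0.2930, 0.5570].
Therefore phi_hat_2 = 0.5570.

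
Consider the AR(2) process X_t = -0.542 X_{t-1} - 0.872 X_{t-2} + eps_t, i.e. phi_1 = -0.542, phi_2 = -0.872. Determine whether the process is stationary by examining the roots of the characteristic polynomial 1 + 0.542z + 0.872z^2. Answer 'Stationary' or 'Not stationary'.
\text{Stationary}

The AR(p) characteristic polynomial is P(z) = 1 + 0.542z + 0.872z^2.
Stationarity requires all roots to lie outside the unit circle, i.e. |z| > 1 for every root.
Set 1 + (0.542) z + (0.872) z^2 = 0, i.e. a z^2 + b z + c = 0 with a = 0.872, b = 0.542, c = 1.
Discriminant D = b^2 - 4ac = (0.542)^2 - 4*(0.872)*1 = 0.293764 - (3.488) = -3.194236.
D < 0, so the roots are the complex-conjugate pair z = (-b +/- i sqrt(-D)) / (2a) = -0.3108 +/- 1.0248i.
For a conjugate pair |z|^2 = z * conj(z) = (product of roots) = c/a = 1/(0.872) = 1.146789, so |z| = sqrt(1.146789) = 1.0709 for both roots.
Moduli of all roots: 1.0709, 1.0709.
All moduli strictly greater than 1? Yes.
Verdict: Stationary.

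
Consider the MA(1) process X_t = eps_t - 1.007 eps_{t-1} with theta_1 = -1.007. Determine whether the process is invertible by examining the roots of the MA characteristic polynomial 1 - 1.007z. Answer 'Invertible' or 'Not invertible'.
\text{Not invertible}

The MA(q) characteristic polynomial is P(z) = 1 - 1.007z.
Invertibility requires all roots to lie outside the unit circle, i.e. |z| > 1 for every root.
This is linear in z: 1 + (-1.007) z = 0  =>  z = -1/(-1.007) = 0.993049,  |z| = 0.993049.
Moduli of all roots: 0.9930.
All moduli strictly greater than 1? No.
Verdict: Not invertible.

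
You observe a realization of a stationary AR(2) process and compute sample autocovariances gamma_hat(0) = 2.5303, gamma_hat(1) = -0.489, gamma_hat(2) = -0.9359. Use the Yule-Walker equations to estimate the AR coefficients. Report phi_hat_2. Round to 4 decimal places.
\hat\phi_{2} = -0.4230

The Yule-Walker equations for an AR(p) process read, in matrix form,
  Gamma_p phi = r_p,   with   (Gamma_p)_{ij} = gamma(|i - j|),
                       (r_p)_i = gamma(i),   i,j = 1..p.
Substitute the sample gammas (Toeplitz matrix and right-hand side of size 2):
  Gamma_p = [[2.5303, -0.489], [-0.489, 2.5303]]
  r_p     = [-0.489, -0.9359]
Written out:
  2.5303 phi_1 - 0.489 phi_2 = -0.489
  -0.489 phi_1 + 2.5303 phi_2 = -0.9359
Solve by Cramer's rule:
  det = gamma(0)^2 - gamma(1)^2 = (2.5303)^2 - (-0.489)^2 = 6.40241809 - 0.239121 = 6.16329709
  phi_hat_1 = [gamma(1) gamma(0) - gamma(1) gamma(2)] / det = [(-0.489)(2.5303) - (-0.489)(-0.9359)] / 6.16329709 = -1.6949718 / 6.16329709 = -0.275
  phi_hat_2 = [gamma(0) gamma(2) - gamma(1)^2] / det = [(2.5303)(-0.9359) - (-0.489)^2] / 6.16329709 = -2.60722877 / 6.16329709 = -0.423
So phi_hat = [-0.2750, -0.4230].
Therefore phi_hat_2 = -0.4230.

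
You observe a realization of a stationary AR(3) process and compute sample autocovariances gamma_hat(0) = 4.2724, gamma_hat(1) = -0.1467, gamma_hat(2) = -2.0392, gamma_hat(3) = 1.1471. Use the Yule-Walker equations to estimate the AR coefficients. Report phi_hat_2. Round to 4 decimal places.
\hat\phi_{2} = -0.4640

The Yule-Walker equations for an AR(p) process read, in matrix form,
  Gamma_p phi = r_p,   with   (Gamma_p)_{ij} = gamma(|i - j|),
                       (r_p)_i = gamma(i),   i,j = 1..p.
Substitute the sample gammas (Toeplitz matrix and right-hand side of size 3):
  Gamma_p = [[4.2724, -0.1467, -2.0392], [-0.1467, 4.2724, -0.1467], [-2.0392, -0.1467, 4.2724]]
  r_p     = [-0.1467, -2.0392, 1.1471]
Written out (R1..R3):
  (R1) 4.2724 phi_1 - 0.1467 phi_2 - 2.0392 phi_3 = -0.1467
  (R2) -0.1467 phi_1 + 4.2724 phi_2 - 0.1467 phi_3 = -2.0392
  (R3) -2.0392 phi_1 - 0.1467 phi_2 + 4.2724 phi_3 = 1.1471
Gaussian elimination:
  R2 <- R2 - (-0.1467/4.2724) R1 = R2 - (-0.034337) R1:  4.267363 phi_2 - 0.216719 phi_3 = -2.044237
  R3 <- R3 - (-2.0392/4.2724) R1 = R3 - (-0.477296) R1:  -0.216719 phi_2 + 3.299098 phi_3 = 1.077081
  R3 <- R3 - (-0.216719/4.267363) R2 = R3 - (-0.050785) R2:  3.288092 phi_3 = 0.973263
Back-substitution:
  phi_hat_3 = 0.973263 / 3.288092 = 0.295996
  phi_hat_2 = (-2.044237 - (-0.216719)(0.295996)) / 4.267363 = -0.464008
  phi_hat_1 = (-0.1467 - (-0.1467)(-0.464008) - (-2.0392)(0.295996)) / 4.2724 = 0.091009
So phi_hat = [0.0910, -0.4640, 0.2960].
Therefore phi_hat_2 = -0.4640.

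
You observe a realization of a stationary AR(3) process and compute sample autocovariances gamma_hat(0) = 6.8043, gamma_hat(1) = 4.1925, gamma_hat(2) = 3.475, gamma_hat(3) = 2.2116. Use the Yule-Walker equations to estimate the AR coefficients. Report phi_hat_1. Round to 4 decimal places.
\hat\phi_{1} = 0.5050

The Yule-Walker equations for an AR(p) process read, in matrix form,
  Gamma_p phi = r_p,   with   (Gamma_p)_{ij} = gamma(|i - j|),
                       (r_p)_i = gamma(i),   i,j = 1..p.
Substitute the sample gammas (Toeplitz matrix and right-hand side of size 3):
  Gamma_p = [[6.8043, 4.1925, 3.475], [4.1925, 6.8043, 4.1925], [3.475, 4.1925, 6.8043]]
  r_p     = [4.1925, 3.475, 2.2116]
Written out (R1..R3):
  (R1) 6.8043 phi_1 + 4.1925 phi_2 + 3.475 phi_3 = 4.1925
  (R2) 4.1925 phi_1 + 6.8043 phi_2 + 4.1925 phi_3 = 3.475
  (R3) 3.475 phi_1 + 4.1925 phi_2 + 6.8043 phi_3 = 2.2116
Gaussian elimination:
  R2 <- R2 - (4.1925/6.8043) R1 = R2 - (0.616154) R1:  4.221072 phi_2 + 2.051363 phi_3 = 0.891772
  R3 <- R3 - (3.475/6.8043) R1 = R3 - (0.510706) R1:  2.051363 phi_2 + 5.029595 phi_3 = 0.070463
  R3 <- R3 - (2.051363/4.221072) R2 = R3 - (0.485982) R2:  4.03267 phi_3 = -0.362922
Back-substitution:
  phi_hat_3 = -0.362922 / 4.03267 = -0.089995
  phi_hat_2 = (0.891772 - (2.051363)(-0.089995)) / 4.221072 = 0.255003
  phi_hat_1 = (4.1925 - (4.1925)(0.255003) - (3.475)(-0.089995)) / 6.8043 = 0.504995
So phi_hat = [0.5050, 0.2550, -0.0900].
Therefore phi_hat_1 = 0.5050.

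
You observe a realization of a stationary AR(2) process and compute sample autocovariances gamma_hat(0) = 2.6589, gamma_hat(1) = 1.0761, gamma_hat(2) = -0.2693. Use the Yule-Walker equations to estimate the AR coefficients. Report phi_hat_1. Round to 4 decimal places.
\hat\phi_{1} = 0.5330

The Yule-Walker equations for an AR(p) process read, in matrix form,
  Gamma_p phi = r_p,   with   (Gamma_p)_{ij} = gamma(|i - j|),
                       (r_p)_i = gamma(i),   i,j = 1..p.
Substitute the sample gammas (Toeplitz matrix and right-hand side of size 2):
  Gamma_p = [[2.6589, 1.0761], [1.0761, 2.6589]]
  r_p     = [1.0761, -0.2693]
Written out:
  2.6589 phi_1 + 1.0761 phi_2 = 1.0761
  1.0761 phi_1 + 2.6589 phi_2 = -0.2693
Solve by Cramer's rule:
  det = gamma(0)^2 - gamma(1)^2 = (2.6589)^2 - (1.0761)^2 = 7.06974921 - 1.15799121 = 5.911758
  phi_hat_1 = [gamma(1) gamma(0) - gamma(1) gamma(2)] / det = [(1.0761)(2.6589) - (1.0761)(-0.2693)] / 5.911758 = 3.15103602 / 5.911758 = 0.533
  phi_hat_2 = [gamma(0) gamma(2) - gamma(1)^2] / det = [(2.6589)(-0.2693) - (1.0761)^2] / 5.911758 = -1.87403298 / 5.911758 = -0.317
So phi_hat = [0.5330, -0.3170].
Therefore phi_hat_1 = 0.5330.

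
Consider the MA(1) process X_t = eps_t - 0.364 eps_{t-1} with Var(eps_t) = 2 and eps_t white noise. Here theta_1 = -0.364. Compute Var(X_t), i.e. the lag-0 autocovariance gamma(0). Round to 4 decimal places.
\gamma(0) = 2.2650

For an MA(q) process X_t = eps_t + sum_i theta_i eps_{t-i} with
Var(eps_t) = sigma^2, the variance is
  gamma(0) = sigma^2 * (1 + sum_i theta_i^2).
  sum_i theta_i^2 = (-0.364)^2 = 0.132496.
  gamma(0) = 2 * (1 + 0.132496) = 2 * 1.132496 = 2.264992, which rounds to 2.2650.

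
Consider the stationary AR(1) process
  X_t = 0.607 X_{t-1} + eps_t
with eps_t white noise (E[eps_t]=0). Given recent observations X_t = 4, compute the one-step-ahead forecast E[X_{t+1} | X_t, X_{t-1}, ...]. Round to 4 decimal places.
E[X_{t+1} \mid \mathcal F_t] = 2.4280

For an AR(p) model X_t = c + sum_i phi_i X_{t-i} + eps_t, the
one-step-ahead conditional mean is
  E[X_{t+1} | X_t, ...] = c + sum_i phi_i X_{t+1-i}.
Substitute known values:
  E[X_{t+1} | ...] = (0.607) * (4)
                   = 2.4280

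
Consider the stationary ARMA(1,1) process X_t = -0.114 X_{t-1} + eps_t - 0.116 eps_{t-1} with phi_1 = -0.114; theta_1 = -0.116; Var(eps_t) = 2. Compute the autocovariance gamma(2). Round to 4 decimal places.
\gamma(2) = 0.0538

Multiply the model equation by X_{t-k} and take expectations. With theta_0 = psi_0 = 1 and psi_j the MA(infinity) weights, this gives
  gamma(k) - sum_i phi_i gamma(k-i) = c_k,
  c_k = sigma^2 * sum_{j=k..q} theta_j psi_{j-k}   (c_k = 0 for k > q),
using gamma(-m) = gamma(m).
psi-weights needed (psi_j = theta_j + sum_i phi_i psi_{j-i}):
  psi_1 = theta_1 + phi_1 = -0.116 + (-0.114) = -0.23
Right-hand sides:
  c_0 = sigma^2 (1 + theta_1 psi_1) = 2 * (1 + (-0.116)(-0.23)) = 2 * 1.02668 = 2.05336
  c_1 = sigma^2 theta_1 = 2 * (-0.116) = -0.232
  c_2 = 0
Equations for k = 0 and k = 1 (AR order 1):
  gamma(0) = phi_1 gamma(1) + c_0
  gamma(1) = phi_1 gamma(0) + c_1
Substituting the second into the first: gamma(0) (1 - phi_1^2) = c_0 + phi_1 c_1, so
  gamma(0) = (c_0 + phi_1 c_1) / (1 - phi_1^2) = (2.05336 + (-0.114)(-0.232)) / (1 - (-0.114)^2) = 2.079808 / 0.987004 = 2.107193.
  gamma(1) = phi_1 gamma(0) + c_1 = (-0.114)(2.107193) + (-0.232) = -0.47222.
For k = 2 (> q): gamma(2) = phi_1 gamma(1) = (-0.114)(-0.47222) = 0.053833.
Therefore gamma(2) = 0.0538 (to 4 decimal places).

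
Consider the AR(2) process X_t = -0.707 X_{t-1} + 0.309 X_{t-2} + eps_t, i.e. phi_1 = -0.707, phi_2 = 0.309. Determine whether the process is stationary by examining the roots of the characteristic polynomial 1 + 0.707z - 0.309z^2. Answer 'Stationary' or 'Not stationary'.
\text{Not stationary}

The AR(p) characteristic polynomial is P(z) = 1 + 0.707z - 0.309z^2.
Stationarity requires all roots to lie outside the unit circle, i.e. |z| > 1 for every root.
Set 1 + (0.707) z + (-0.309) z^2 = 0, i.e. a z^2 + b z + c = 0 with a = -0.309, b = 0.707, c = 1.
Discriminant D = b^2 - 4ac = (0.707)^2 - 4*(-0.309)*1 = 0.499849 - (-1.236) = 1.735849.
D >= 0, so the roots are real: z = (-b +/- sqrt(D)) / (2a) = (-0.707 +/- 1.317516) / (-0.618).
  z_1 = (-0.707 + 1.317516) / (-0.618) = -0.9879,   |z_1| = 0.9879.
  z_2 = (-0.707 - 1.317516) / (-0.618) = 3.2759,   |z_2| = 3.2759.
Moduli of all roots: 0.9879, 3.2759.
All moduli strictly greater than 1? No.
Verdict: Not stationary.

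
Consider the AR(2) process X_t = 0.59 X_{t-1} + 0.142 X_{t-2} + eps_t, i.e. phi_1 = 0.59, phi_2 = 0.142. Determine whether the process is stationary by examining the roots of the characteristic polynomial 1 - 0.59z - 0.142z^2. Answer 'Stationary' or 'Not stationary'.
\text{Stationary}

The AR(p) characteristic polynomial is P(z) = 1 - 0.59z - 0.142z^2.
Stationarity requires all roots to lie outside the unit circle, i.e. |z| > 1 for every root.
Set 1 + (-0.59) z + (-0.142) z^2 = 0, i.e. a z^2 + b z + c = 0 with a = -0.142, b = -0.59, c = 1.
Discriminant D = b^2 - 4ac = (-0.59)^2 - 4*(-0.142)*1 = 0.3481 - (-0.568) = 0.9161.
D >= 0, so the roots are real: z = (-b +/- sqrt(D)) / (2a) = (0.59 +/- 0.957131) / (-0.284).
  z_1 = (0.59 + 0.957131) / (-0.284) = -5.4476,   |z_1| = 5.4476.
  z_2 = (0.59 - 0.957131) / (-0.284) = 1.2927,   |z_2| = 1.2927.
Moduli of all roots: 5.4476, 1.2927.
All moduli strictly greater than 1? Yes.
Verdict: Stationary.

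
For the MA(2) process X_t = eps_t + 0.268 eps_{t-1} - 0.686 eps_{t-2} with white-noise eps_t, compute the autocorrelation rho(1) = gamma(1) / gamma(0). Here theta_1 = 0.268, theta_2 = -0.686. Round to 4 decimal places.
\rho(1) = 0.0546

For an MA(q) process with theta_0 = 1, the autocovariance is
  gamma(k) = sigma^2 * sum_{i=0..q-k} theta_i * theta_{i+k},
and rho(k) = gamma(k) / gamma(0). Sigma^2 cancels.
  numerator   = (1)*(0.268) + (0.268)*(-0.686) = 0.084152.
  denominator = (1)^2 + (0.268)^2 + (-0.686)^2 = 1.54242.
  rho(1) = 0.084152 / 1.54242 = 0.0546.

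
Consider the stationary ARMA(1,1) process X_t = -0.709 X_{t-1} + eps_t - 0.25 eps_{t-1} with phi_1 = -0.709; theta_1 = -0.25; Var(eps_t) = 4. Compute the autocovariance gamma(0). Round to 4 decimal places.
\gamma(0) = 11.3971

Multiply the model equation by X_{t-k} and take expectations. With theta_0 = psi_0 = 1 and psi_j the MA(infinity) weights, this gives
  gamma(k) - sum_i phi_i gamma(k-i) = c_k,
  c_k = sigma^2 * sum_{j=k..q} theta_j psi_{j-k}   (c_k = 0 for k > q),
using gamma(-m) = gamma(m).
psi-weights needed (psi_j = theta_j + sum_i phi_i psi_{j-i}):
  psi_1 = theta_1 + phi_1 = -0.25 + (-0.709) = -0.959
Right-hand sides:
  c_0 = sigma^2 (1 + theta_1 psi_1) = 4 * (1 + (-0.25)(-0.959)) = 4 * 1.23975 = 4.959
  c_1 = sigma^2 theta_1 = 4 * (-0.25) = -1
  c_2 = 0
Equations for k = 0 and k = 1 (AR order 1):
  gamma(0) = phi_1 gamma(1) + c_0
  gamma(1) = phi_1 gamma(0) + c_1
Substituting the second into the first: gamma(0) (1 - phi_1^2) = c_0 + phi_1 c_1, so
  gamma(0) = (c_0 + phi_1 c_1) / (1 - phi_1^2) = (4.959 + (-0.709)(-1)) / (1 - (-0.709)^2) = 5.668 / 0.497319 = 11.397111.
Therefore gamma(0) = 11.3971 (to 4 decimal places).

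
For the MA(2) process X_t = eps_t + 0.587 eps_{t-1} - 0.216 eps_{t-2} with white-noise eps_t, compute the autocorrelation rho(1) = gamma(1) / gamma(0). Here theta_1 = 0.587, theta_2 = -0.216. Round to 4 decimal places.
\rho(1) = 0.3308

For an MA(q) process with theta_0 = 1, the autocovariance is
  gamma(k) = sigma^2 * sum_{i=0..q-k} theta_i * theta_{i+k},
and rho(k) = gamma(k) / gamma(0). Sigma^2 cancels.
  numerator   = (1)*(0.587) + (0.587)*(-0.216) = 0.460208.
  denominator = (1)^2 + (0.587)^2 + (-0.216)^2 = 1.391225.
  rho(1) = 0.460208 / 1.391225 = 0.3308.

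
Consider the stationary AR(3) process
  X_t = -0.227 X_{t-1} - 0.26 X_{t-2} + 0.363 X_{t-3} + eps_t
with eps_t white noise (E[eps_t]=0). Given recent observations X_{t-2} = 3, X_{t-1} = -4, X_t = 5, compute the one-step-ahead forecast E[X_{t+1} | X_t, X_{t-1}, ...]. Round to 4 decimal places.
E[X_{t+1} \mid \mathcal F_t] = 0.9940

For an AR(p) model X_t = c + sum_i phi_i X_{t-i} + eps_t, the
one-step-ahead conditional mean is
  E[X_{t+1} | X_t, ...] = c + sum_i phi_i X_{t+1-i}.
Substitute known values:
  E[X_{t+1} | ...] = (-0.227) * (5) + (-0.26) * (-4) + (0.363) * (3)
                   = 0.9940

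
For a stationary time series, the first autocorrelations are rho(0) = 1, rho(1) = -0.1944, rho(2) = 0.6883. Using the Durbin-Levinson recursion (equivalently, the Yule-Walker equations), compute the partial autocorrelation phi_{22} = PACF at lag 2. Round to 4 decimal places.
\phi_{22} = 0.6761

The PACF at lag k is phi_{kk}, the last component of the solution
to the Yule-Walker system G_k phi = r_k where
  (G_k)_{ij} = rho(|i - j|), (r_k)_i = rho(i), i,j = 1..k.
Equivalently, Durbin-Levinson gives phi_{kk} iteratively:
  phi_{11} = rho(1)
  phi_{kk} = [rho(k) - sum_{j=1..k-1} phi_{k-1,j} rho(k-j)]
            / [1 - sum_{j=1..k-1} phi_{k-1,j} rho(j)],
  phi_{k,j} = phi_{k-1,j} - phi_{kk} phi_{k-1,k-j},  j = 1..k-1.
Step k = 1:
  phi_11 = rho(1) = -0.1944.
Step k = 2:
  phi_22 = [rho(2) - phi_11 rho(1)] / [1 - phi_11 rho(1)] = [0.6883 - (-0.1944)(-0.1944)] / [1 - (-0.1944)(-0.1944)]
         = 0.65050864 / 0.96220864 = 0.6761.
Therefore phi_{22} = 0.6761.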